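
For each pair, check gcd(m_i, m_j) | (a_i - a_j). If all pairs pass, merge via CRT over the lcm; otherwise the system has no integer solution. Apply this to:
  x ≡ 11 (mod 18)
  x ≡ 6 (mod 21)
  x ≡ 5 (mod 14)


Moduli 18, 21, 14 are not pairwise coprime, so CRT works modulo lcm(m_i) when all pairwise compatibility conditions hold.
Pairwise compatibility: gcd(m_i, m_j) must divide a_i - a_j for every pair.
Merge one congruence at a time:
  Start: x ≡ 11 (mod 18).
  Combine with x ≡ 6 (mod 21): gcd(18, 21) = 3, and 6 - 11 = -5 is NOT divisible by 3.
    ⇒ system is inconsistent (no integer solution).

No solution (the system is inconsistent).


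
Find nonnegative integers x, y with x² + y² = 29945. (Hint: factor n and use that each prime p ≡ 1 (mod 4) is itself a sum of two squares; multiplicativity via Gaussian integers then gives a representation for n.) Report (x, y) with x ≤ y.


Step 1: Factor n = 29945 = 5 · 53 · 113.
Step 2: Check the mod-4 condition on each prime factor: 5 ≡ 1 (mod 4), exponent 1; 53 ≡ 1 (mod 4), exponent 1; 113 ≡ 1 (mod 4), exponent 1.
All primes ≡ 3 (mod 4) appear to even exponent (or don't appear), so by the two-squares theorem n IS expressible as a sum of two squares.
Step 3: Build a representation. Here n = 5 · 53 · 113 is a product of primes ≡ 1 (mod 4). Each prime p ≡ 1 (mod 4) is itself a sum of two squares; find a² by testing p − a² for a perfect square:
  5: 5 − 1² = 4 = 2² ⇒ 5 = 1² + 2².
  53: 53 − 1² = 52, 53 − 2² = 49 = 7² ⇒ 53 = 2² + 7².
  113: 113 − 1² = 112, 113 − 2² = 109, 113 − 3² = 104, 113 − 4² = 97, 113 − 5² = 88, 113 − 6² = 77, 113 − 7² = 64 = 8² ⇒ 113 = 7² + 8².
  Combine using the Brahmagupta–Fibonacci identity (a² + b²)(c² + d²) = (ac − bd)² + (ad + bc)² = (ac + bd)² + (ad − bc)²:
  5 · 53 = 265: from (1² + 2²)(2² + 7²), take (1·2 − 2·7, 1·7 + 2·2) = (2 − 14, 7 + 4) = (-12, 11); dropping signs (only squares matter) gives (12, 11); check 12² + 11² = 144 + 121 = 265 ✓.
  265 · 113 = 29945: from (12² + 11²)(7² + 8²), take (12·7 − 11·8, 12·8 + 11·7) = (84 − 88, 96 + 77) = (-4, 173); dropping signs (only squares matter) gives (4, 173); check 4² + 173² = 16 + 29929 = 29945 ✓.
Step 4: Order so x ≤ y and verify: 4² + 173² = 16 + 29929 = 29945 = n. ✓

n = 29945 = 4² + 173² (one valid representation with x ≤ y).


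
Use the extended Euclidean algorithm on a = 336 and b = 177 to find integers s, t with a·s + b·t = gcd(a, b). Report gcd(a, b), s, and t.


Euclidean algorithm on (336, 177) — divide until remainder is 0:
  336 = 1 · 177 + 159
  177 = 1 · 159 + 18
  159 = 8 · 18 + 15
  18 = 1 · 15 + 3
  15 = 5 · 3 + 0
gcd(336, 177) = 3.
Track Bezout coefficients alongside the remainders: start with r₀ = 336 = a·1 + b·0 (s = 1, t = 0) and r₁ = 177 = a·0 + b·1 (s = 0, t = 1); each new remainder r_{k+1} = r_{k-1} − q_k·r_k inherits s_{k+1} = s_{k-1} − q_k·s_k, t_{k+1} = t_{k-1} − q_k·t_k, so r_k = a·s_k + b·t_k at every step:
  q = 1: r = 159, s = 1 − 1·0 = 1, t = 0 − 1·1 = -1  (check: 336·1 + 177·(-1) = 159)
  q = 1: r = 18, s = 0 − 1·1 = -1, t = 1 − 1·(-1) = 2  (check: 336·(-1) + 177·2 = 18)
  q = 8: r = 15, s = 1 − 8·(-1) = 9, t = -1 − 8·2 = -17  (check: 336·9 + 177·(-17) = 15)
  q = 1: r = 3, s = -1 − 1·9 = -10, t = 2 − 1·(-17) = 19  (check: 336·(-10) + 177·19 = 3)
The row with r = 3 (the gcd) gives the Bezout coefficients s = -10, t = 19.
Result: 336 · (-10) + 177 · (19) = 3.

gcd(336, 177) = 3; s = -10, t = 19 (check: 336·(-10) + 177·19 = 3).


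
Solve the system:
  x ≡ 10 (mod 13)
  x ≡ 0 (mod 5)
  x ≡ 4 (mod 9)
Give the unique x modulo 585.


Moduli 13, 5, 9 are pairwise coprime; by CRT there is a unique solution modulo M = 13 · 5 · 9 = 585.
Solve pairwise, accumulating the modulus:
  Start with x ≡ 10 (mod 13).
  Combine with x ≡ 0 (mod 5): since gcd(13, 5) = 1, we get a unique residue mod 65.
    Write x = 10 + 13·t and substitute into x ≡ 0 (mod 5): 13·t ≡ 0 − 10 = -10 (mod 5).
    Reduce coefficients mod 5: 3·t ≡ 0 (mod 5).
    The inverse of 3 mod 5 is 2 (since 3·2 = 6 = 1·5 + 1), so t ≡ 2·0 = 0 ≡ 0 (mod 5).
    Then x = 10 + 13·0 = 10, valid modulo lcm(13, 5) = 65: x ≡ 10 (mod 65).
  Combine with x ≡ 4 (mod 9): since gcd(65, 9) = 1, we get a unique residue mod 585.
    Write x = 10 + 65·t and substitute into x ≡ 4 (mod 9): 65·t ≡ 4 − 10 = -6 (mod 9).
    Reduce coefficients mod 9: 2·t ≡ 3 (mod 9).
    The inverse of 2 mod 9 is 5 (since 2·5 = 10 = 1·9 + 1), so t ≡ 5·3 = 15 ≡ 6 (mod 9).
    Then x = 10 + 65·6 = 400, valid modulo lcm(65, 9) = 585: x ≡ 400 (mod 585).
Verify: 400 mod 13 = 10 ✓, 400 mod 5 = 0 ✓, 400 mod 9 = 4 ✓.

x ≡ 400 (mod 585).


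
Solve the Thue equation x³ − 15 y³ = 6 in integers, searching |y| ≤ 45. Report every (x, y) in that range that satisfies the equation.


The equation is x³ - 15y³ = 6. For fixed y, x³ = 15·y³ + 6, so a solution requires the RHS to be a perfect cube.
Strategy: iterate y from -45 to 45, compute RHS = 15·y³ + 6, and check whether it is a (positive or negative) perfect cube.
Check small values of y:
  y = 0: RHS = 6 is not a perfect cube.
  y = 1: RHS = 21 is not a perfect cube.
  y = -1: RHS = -9 is not a perfect cube.
  y = 2: RHS = 126 is not a perfect cube.
  y = -2: RHS = -114 is not a perfect cube.
  y = 3: RHS = 411 is not a perfect cube.
  y = -3: RHS = -399 is not a perfect cube.
Continuing the search up to |y| = 45 finds no solutions either.
No (x, y) in the scanned range satisfies the equation.

No integer solutions with |y| ≤ 45.


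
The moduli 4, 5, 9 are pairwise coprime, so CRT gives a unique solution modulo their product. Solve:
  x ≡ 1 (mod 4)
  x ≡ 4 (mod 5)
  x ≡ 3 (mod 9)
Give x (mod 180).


Moduli 4, 5, 9 are pairwise coprime; by CRT there is a unique solution modulo M = 4 · 5 · 9 = 180.
Solve pairwise, accumulating the modulus:
  Start with x ≡ 1 (mod 4).
  Combine with x ≡ 4 (mod 5): since gcd(4, 5) = 1, we get a unique residue mod 20.
    Write x = 1 + 4·t and substitute into x ≡ 4 (mod 5): 4·t ≡ 4 − 1 = 3 (mod 5).
    The inverse of 4 mod 5 is 4 (since 4·4 = 16 = 3·5 + 1), so t ≡ 4·3 = 12 ≡ 2 (mod 5).
    Then x = 1 + 4·2 = 9, valid modulo lcm(4, 5) = 20: x ≡ 9 (mod 20).
  Combine with x ≡ 3 (mod 9): since gcd(20, 9) = 1, we get a unique residue mod 180.
    Write x = 9 + 20·t and substitute into x ≡ 3 (mod 9): 20·t ≡ 3 − 9 = -6 (mod 9).
    Reduce coefficients mod 9: 2·t ≡ 3 (mod 9).
    The inverse of 2 mod 9 is 5 (since 2·5 = 10 = 1·9 + 1), so t ≡ 5·3 = 15 ≡ 6 (mod 9).
    Then x = 9 + 20·6 = 129, valid modulo lcm(20, 9) = 180: x ≡ 129 (mod 180).
Verify: 129 mod 4 = 1 ✓, 129 mod 5 = 4 ✓, 129 mod 9 = 3 ✓.

x ≡ 129 (mod 180).


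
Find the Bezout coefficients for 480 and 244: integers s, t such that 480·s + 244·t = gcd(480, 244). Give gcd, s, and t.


Euclidean algorithm on (480, 244) — divide until remainder is 0:
  480 = 1 · 244 + 236
  244 = 1 · 236 + 8
  236 = 29 · 8 + 4
  8 = 2 · 4 + 0
gcd(480, 244) = 4.
Track Bezout coefficients alongside the remainders: start with r₀ = 480 = a·1 + b·0 (s = 1, t = 0) and r₁ = 244 = a·0 + b·1 (s = 0, t = 1); each new remainder r_{k+1} = r_{k-1} − q_k·r_k inherits s_{k+1} = s_{k-1} − q_k·s_k, t_{k+1} = t_{k-1} − q_k·t_k, so r_k = a·s_k + b·t_k at every step:
  q = 1: r = 236, s = 1 − 1·0 = 1, t = 0 − 1·1 = -1  (check: 480·1 + 244·(-1) = 236)
  q = 1: r = 8, s = 0 − 1·1 = -1, t = 1 − 1·(-1) = 2  (check: 480·(-1) + 244·2 = 8)
  q = 29: r = 4, s = 1 − 29·(-1) = 30, t = -1 − 29·2 = -59  (check: 480·30 + 244·(-59) = 4)
The row with r = 4 (the gcd) gives the Bezout coefficients s = 30, t = -59.
Result: 480 · (30) + 244 · (-59) = 4.

gcd(480, 244) = 4; s = 30, t = -59 (check: 480·30 + 244·(-59) = 4).


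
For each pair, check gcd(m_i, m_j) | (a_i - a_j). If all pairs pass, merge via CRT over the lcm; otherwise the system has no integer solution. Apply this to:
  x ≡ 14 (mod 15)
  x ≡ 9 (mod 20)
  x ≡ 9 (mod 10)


Moduli 15, 20, 10 are not pairwise coprime, so CRT works modulo lcm(m_i) when all pairwise compatibility conditions hold.
Pairwise compatibility: gcd(m_i, m_j) must divide a_i - a_j for every pair.
Merge one congruence at a time:
  Start: x ≡ 14 (mod 15).
  Combine with x ≡ 9 (mod 20): gcd(15, 20) = 5; 9 - 14 = -5, which IS divisible by 5, so compatible.
    Write x = 14 + 15·t and substitute into x ≡ 9 (mod 20): 15·t ≡ 9 − 14 = -5 (mod 20).
    Divide the congruence (and modulus) by g = 5: 3·t ≡ -1 (mod 4).
    Reduce coefficients mod 4: 3·t ≡ 3 (mod 4).
    The inverse of 3 mod 4 is 3 (since 3·3 = 9 = 2·4 + 1), so t ≡ 3·3 = 9 ≡ 1 (mod 4).
    Then x = 14 + 15·1 = 29, valid modulo lcm(15, 20) = 60: x ≡ 29 (mod 60).
  Combine with x ≡ 9 (mod 10): gcd(60, 10) = 10; 9 - 29 = -20, which IS divisible by 10, so compatible.
    Write x = 29 + 60·t and substitute into x ≡ 9 (mod 10): 60·t ≡ 9 − 29 = -20 (mod 10).
    Divide the congruence (and modulus) by g = 10: 6·t ≡ -2 (mod 1).
    Modulo 1 every t works; take t = 0.
    Then x = 29 + 60·0 = 29, valid modulo lcm(60, 10) = 60: x ≡ 29 (mod 60).
Verify: 29 mod 15 = 14, 29 mod 20 = 9, 29 mod 10 = 9.

x ≡ 29 (mod 60).


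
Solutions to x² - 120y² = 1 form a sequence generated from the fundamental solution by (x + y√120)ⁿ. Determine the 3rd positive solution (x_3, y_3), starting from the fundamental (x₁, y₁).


Step 1: Find the fundamental solution (x₁, y₁) of x² - 120y² = 1.
  Expand √120 as a continued fraction. a₀ = ⌊√120⌋ = 10; iterate m_{k+1} = d_k·a_k − m_k, d_{k+1} = (120 − m_{k+1}²)/d_k, a_{k+1} = ⌊(a₀ + m_{k+1})/d_{k+1}⌋ (starting m₀ = 0, d₀ = 1), with convergents p_k = a_k·p_{k-1} + p_{k-2}, q_k = a_k·q_{k-1} + q_{k-2} (p₋₁ = 1, q₋₁ = 0):
  k = 0: a₀ = 10; p₀/q₀ = 10/1; p₀² − 120·q₀² = 100 − 120 = -20.
  k = 1: m = 10, d = 20, a = ⌊(10 + 10)/20⌋ = 1; p/q = (1·10 + 1)/(1·1 + 0) = 11/1; p² − 120·q² = 121 − 120 = 1.
  The first convergent with p² − 120·q² = 1 gives the fundamental solution (x₁, y₁) = (11, 1).
Step 2: Apply the recurrence (x_{n+1}, y_{n+1}) = (x₁x_n + 120y₁y_n, x₁y_n + y₁x_n) repeatedly.
  From (x_1, y_1) = (11, 1): x_2 = 11·11 + 120·1·1 = 241; y_2 = 11·1 + 1·11 = 22.
  From (x_2, y_2) = (241, 22): x_3 = 11·241 + 120·1·22 = 5291; y_3 = 11·22 + 1·241 = 483.
Step 3: Verify x_3² - 120·y_3² = 27994681 - 27994680 = 1 (should be 1). ✓

(x_1, y_1) = (11, 1); (x_3, y_3) = (5291, 483).


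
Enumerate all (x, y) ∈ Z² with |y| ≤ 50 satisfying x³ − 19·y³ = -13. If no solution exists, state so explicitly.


The equation is x³ - 19y³ = -13. For fixed y, x³ = 19·y³ − 13, so a solution requires the RHS to be a perfect cube.
Strategy: iterate y from -50 to 50, compute RHS = 19·y³ − 13, and check whether it is a (positive or negative) perfect cube.
Check small values of y:
  y = 0: RHS = -13 is not a perfect cube.
  y = 1: RHS = 6 is not a perfect cube.
  y = -1: RHS = -32 is not a perfect cube.
  y = 2: RHS = 139 is not a perfect cube.
  y = -2: RHS = -165 is not a perfect cube.
  y = 3: RHS = 500 is not a perfect cube.
  y = -3: RHS = -526 is not a perfect cube.
Continuing the search up to |y| = 50 finds no solutions either.
No (x, y) in the scanned range satisfies the equation.

No integer solutions with |y| ≤ 50.


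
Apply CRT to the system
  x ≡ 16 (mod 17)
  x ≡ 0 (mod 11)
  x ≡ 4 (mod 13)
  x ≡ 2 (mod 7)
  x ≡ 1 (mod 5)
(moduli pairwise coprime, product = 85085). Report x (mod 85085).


Product of moduli M = 17 · 11 · 13 · 7 · 5 = 85085.
Merge one congruence at a time:
  Start: x ≡ 16 (mod 17).
  Combine with x ≡ 0 (mod 11); new modulus lcm = 187.
    Write x = 16 + 17·t and substitute into x ≡ 0 (mod 11): 17·t ≡ 0 − 16 = -16 (mod 11).
    Reduce coefficients mod 11: 6·t ≡ 6 (mod 11).
    The inverse of 6 mod 11 is 2 (since 6·2 = 12 = 1·11 + 1), so t ≡ 2·6 = 12 ≡ 1 (mod 11).
    Then x = 16 + 17·1 = 33, valid modulo lcm(17, 11) = 187: x ≡ 33 (mod 187).
  Combine with x ≡ 4 (mod 13); new modulus lcm = 2431.
    Write x = 33 + 187·t and substitute into x ≡ 4 (mod 13): 187·t ≡ 4 − 33 = -29 (mod 13).
    Reduce coefficients mod 13: 5·t ≡ 10 (mod 13).
    The inverse of 5 mod 13 is 8 (since 5·8 = 40 = 3·13 + 1), so t ≡ 8·10 = 80 ≡ 2 (mod 13).
    Then x = 33 + 187·2 = 407, valid modulo lcm(187, 13) = 2431: x ≡ 407 (mod 2431).
  Combine with x ≡ 2 (mod 7); new modulus lcm = 17017.
    Write x = 407 + 2431·t and substitute into x ≡ 2 (mod 7): 2431·t ≡ 2 − 407 = -405 (mod 7).
    Reduce coefficients mod 7: 2·t ≡ 1 (mod 7).
    The inverse of 2 mod 7 is 4 (since 2·4 = 8 = 1·7 + 1), so t ≡ 4·1 = 4 ≡ 4 (mod 7).
    Then x = 407 + 2431·4 = 10131, valid modulo lcm(2431, 7) = 17017: x ≡ 10131 (mod 17017).
  Combine with x ≡ 1 (mod 5); new modulus lcm = 85085.
    Write x = 10131 + 17017·t and substitute into x ≡ 1 (mod 5): 17017·t ≡ 1 − 10131 = -10130 (mod 5).
    Reduce coefficients mod 5: 2·t ≡ 0 (mod 5).
    The inverse of 2 mod 5 is 3 (since 2·3 = 6 = 1·5 + 1), so t ≡ 3·0 = 0 ≡ 0 (mod 5).
    Then x = 10131 + 17017·0 = 10131, valid modulo lcm(17017, 5) = 85085: x ≡ 10131 (mod 85085).
Verify against each original: 10131 mod 17 = 16, 10131 mod 11 = 0, 10131 mod 13 = 4, 10131 mod 7 = 2, 10131 mod 5 = 1.

x ≡ 10131 (mod 85085).


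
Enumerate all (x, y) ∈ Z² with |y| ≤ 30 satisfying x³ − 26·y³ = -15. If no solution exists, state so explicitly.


The equation is x³ - 26y³ = -15. For fixed y, x³ = 26·y³ − 15, so a solution requires the RHS to be a perfect cube.
Strategy: iterate y from -30 to 30, compute RHS = 26·y³ − 15, and check whether it is a (positive or negative) perfect cube.
Check small values of y:
  y = 0: RHS = -15 is not a perfect cube.
  y = 1: RHS = 11 is not a perfect cube.
  y = -1: RHS = -41 is not a perfect cube.
  y = 2: RHS = 193 is not a perfect cube.
  y = -2: RHS = -223 is not a perfect cube.
  y = 3: RHS = 687 is not a perfect cube.
  y = -3: RHS = -717 is not a perfect cube.
Continuing the search up to |y| = 30 finds no solutions either.
No (x, y) in the scanned range satisfies the equation.

No integer solutions with |y| ≤ 30.


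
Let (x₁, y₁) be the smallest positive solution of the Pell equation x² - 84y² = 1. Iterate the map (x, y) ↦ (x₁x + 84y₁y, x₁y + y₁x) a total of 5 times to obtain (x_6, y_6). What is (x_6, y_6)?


Step 1: Find the fundamental solution (x₁, y₁) of x² - 84y² = 1.
  Expand √84 as a continued fraction. a₀ = ⌊√84⌋ = 9; iterate m_{k+1} = d_k·a_k − m_k, d_{k+1} = (84 − m_{k+1}²)/d_k, a_{k+1} = ⌊(a₀ + m_{k+1})/d_{k+1}⌋ (starting m₀ = 0, d₀ = 1), with convergents p_k = a_k·p_{k-1} + p_{k-2}, q_k = a_k·q_{k-1} + q_{k-2} (p₋₁ = 1, q₋₁ = 0):
  k = 0: a₀ = 9; p₀/q₀ = 9/1; p₀² − 84·q₀² = 81 − 84 = -3.
  k = 1: m = 9, d = 3, a = ⌊(9 + 9)/3⌋ = 6; p/q = (6·9 + 1)/(6·1 + 0) = 55/6; p² − 84·q² = 3025 − 3024 = 1.
  The first convergent with p² − 84·q² = 1 gives the fundamental solution (x₁, y₁) = (55, 6).
Step 2: Apply the recurrence (x_{n+1}, y_{n+1}) = (x₁x_n + 84y₁y_n, x₁y_n + y₁x_n) repeatedly.
  From (x_1, y_1) = (55, 6): x_2 = 55·55 + 84·6·6 = 6049; y_2 = 55·6 + 6·55 = 660.
  From (x_2, y_2) = (6049, 660): x_3 = 55·6049 + 84·6·660 = 665335; y_3 = 55·660 + 6·6049 = 72594.
  From (x_3, y_3) = (665335, 72594): x_4 = 55·665335 + 84·6·72594 = 73180801; y_4 = 55·72594 + 6·665335 = 7984680.
  From (x_4, y_4) = (73180801, 7984680): x_5 = 55·73180801 + 84·6·7984680 = 8049222775; y_5 = 55·7984680 + 6·73180801 = 878242206.
  From (x_5, y_5) = (8049222775, 878242206): x_6 = 55·8049222775 + 84·6·878242206 = 885341324449; y_6 = 55·878242206 + 6·8049222775 = 96598657980.
Step 3: Verify x_6² - 84·y_6² = 783829260777109485153601 - 783829260777109485153600 = 1 (should be 1). ✓

(x_1, y_1) = (55, 6); (x_6, y_6) = (885341324449, 96598657980).


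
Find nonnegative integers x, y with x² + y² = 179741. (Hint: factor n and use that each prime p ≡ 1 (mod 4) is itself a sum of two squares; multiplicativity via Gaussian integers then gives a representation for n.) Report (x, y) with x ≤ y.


Step 1: Factor n = 179741 = 17 · 97 · 109.
Step 2: Check the mod-4 condition on each prime factor: 17 ≡ 1 (mod 4), exponent 1; 97 ≡ 1 (mod 4), exponent 1; 109 ≡ 1 (mod 4), exponent 1.
All primes ≡ 3 (mod 4) appear to even exponent (or don't appear), so by the two-squares theorem n IS expressible as a sum of two squares.
Step 3: Build a representation. Here n = 17 · 97 · 109 is a product of primes ≡ 1 (mod 4). Each prime p ≡ 1 (mod 4) is itself a sum of two squares; find a² by testing p − a² for a perfect square:
  17: 17 − 1² = 16 = 4² ⇒ 17 = 1² + 4².
  97: 97 − 1² = 96, 97 − 2² = 93, 97 − 3² = 88, 97 − 4² = 81 = 9² ⇒ 97 = 4² + 9².
  109: 109 − 1² = 108, 109 − 2² = 105, 109 − 3² = 100 = 10² ⇒ 109 = 3² + 10².
  Combine using the Brahmagupta–Fibonacci identity (a² + b²)(c² + d²) = (ac − bd)² + (ad + bc)² = (ac + bd)² + (ad − bc)²:
  17 · 97 = 1649: from (1² + 4²)(4² + 9²), take (1·4 − 4·9, 1·9 + 4·4) = (4 − 36, 9 + 16) = (-32, 25); dropping signs (only squares matter) gives (32, 25); check 32² + 25² = 1024 + 625 = 1649 ✓.
  1649 · 109 = 179741: from (32² + 25²)(3² + 10²), take (32·3 − 25·10, 32·10 + 25·3) = (96 − 250, 320 + 75) = (-154, 395); dropping signs (only squares matter) gives (154, 395); check 154² + 395² = 23716 + 156025 = 179741 ✓.
Step 4: Order so x ≤ y and verify: 154² + 395² = 23716 + 156025 = 179741 = n. ✓

n = 179741 = 154² + 395² (one valid representation with x ≤ y).


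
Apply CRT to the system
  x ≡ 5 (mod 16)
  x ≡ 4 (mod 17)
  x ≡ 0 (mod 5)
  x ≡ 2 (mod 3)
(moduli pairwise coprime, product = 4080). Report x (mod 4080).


Product of moduli M = 16 · 17 · 5 · 3 = 4080.
Merge one congruence at a time:
  Start: x ≡ 5 (mod 16).
  Combine with x ≡ 4 (mod 17); new modulus lcm = 272.
    Write x = 5 + 16·t and substitute into x ≡ 4 (mod 17): 16·t ≡ 4 − 5 = -1 (mod 17).
    Reduce coefficients mod 17: 16·t ≡ 16 (mod 17).
    The inverse of 16 mod 17 is 16 (since 16·16 = 256 = 15·17 + 1), so t ≡ 16·16 = 256 ≡ 1 (mod 17).
    Then x = 5 + 16·1 = 21, valid modulo lcm(16, 17) = 272: x ≡ 21 (mod 272).
  Combine with x ≡ 0 (mod 5); new modulus lcm = 1360.
    Write x = 21 + 272·t and substitute into x ≡ 0 (mod 5): 272·t ≡ 0 − 21 = -21 (mod 5).
    Reduce coefficients mod 5: 2·t ≡ 4 (mod 5).
    The inverse of 2 mod 5 is 3 (since 2·3 = 6 = 1·5 + 1), so t ≡ 3·4 = 12 ≡ 2 (mod 5).
    Then x = 21 + 272·2 = 565, valid modulo lcm(272, 5) = 1360: x ≡ 565 (mod 1360).
  Combine with x ≡ 2 (mod 3); new modulus lcm = 4080.
    Write x = 565 + 1360·t and substitute into x ≡ 2 (mod 3): 1360·t ≡ 2 − 565 = -563 (mod 3).
    Reduce coefficients mod 3: 1·t ≡ 1 (mod 3).
    So t ≡ 1 (mod 3).
    Then x = 565 + 1360·1 = 1925, valid modulo lcm(1360, 3) = 4080: x ≡ 1925 (mod 4080).
Verify against each original: 1925 mod 16 = 5, 1925 mod 17 = 4, 1925 mod 5 = 0, 1925 mod 3 = 2.

x ≡ 1925 (mod 4080).


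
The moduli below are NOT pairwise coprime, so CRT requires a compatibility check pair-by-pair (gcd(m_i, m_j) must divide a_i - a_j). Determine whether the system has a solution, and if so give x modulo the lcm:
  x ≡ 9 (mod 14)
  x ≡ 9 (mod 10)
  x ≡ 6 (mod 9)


Moduli 14, 10, 9 are not pairwise coprime, so CRT works modulo lcm(m_i) when all pairwise compatibility conditions hold.
Pairwise compatibility: gcd(m_i, m_j) must divide a_i - a_j for every pair.
Merge one congruence at a time:
  Start: x ≡ 9 (mod 14).
  Combine with x ≡ 9 (mod 10): gcd(14, 10) = 2; 9 - 9 = 0, which IS divisible by 2, so compatible.
    Write x = 9 + 14·t and substitute into x ≡ 9 (mod 10): 14·t ≡ 9 − 9 = 0 (mod 10).
    Divide the congruence (and modulus) by g = 2: 7·t ≡ 0 (mod 5).
    Reduce coefficients mod 5: 2·t ≡ 0 (mod 5).
    The inverse of 2 mod 5 is 3 (since 2·3 = 6 = 1·5 + 1), so t ≡ 3·0 = 0 ≡ 0 (mod 5).
    Then x = 9 + 14·0 = 9, valid modulo lcm(14, 10) = 70: x ≡ 9 (mod 70).
  Combine with x ≡ 6 (mod 9): gcd(70, 9) = 1; 6 - 9 = -3, which IS divisible by 1, so compatible.
    Write x = 9 + 70·t and substitute into x ≡ 6 (mod 9): 70·t ≡ 6 − 9 = -3 (mod 9).
    Reduce coefficients mod 9: 7·t ≡ 6 (mod 9).
    The inverse of 7 mod 9 is 4 (since 7·4 = 28 = 3·9 + 1), so t ≡ 4·6 = 24 ≡ 6 (mod 9).
    Then x = 9 + 70·6 = 429, valid modulo lcm(70, 9) = 630: x ≡ 429 (mod 630).
Verify: 429 mod 14 = 9, 429 mod 10 = 9, 429 mod 9 = 6.

x ≡ 429 (mod 630).


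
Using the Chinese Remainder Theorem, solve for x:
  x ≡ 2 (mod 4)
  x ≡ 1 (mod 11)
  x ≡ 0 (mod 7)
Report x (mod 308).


Moduli 4, 11, 7 are pairwise coprime; by CRT there is a unique solution modulo M = 4 · 11 · 7 = 308.
Solve pairwise, accumulating the modulus:
  Start with x ≡ 2 (mod 4).
  Combine with x ≡ 1 (mod 11): since gcd(4, 11) = 1, we get a unique residue mod 44.
    Write x = 2 + 4·t and substitute into x ≡ 1 (mod 11): 4·t ≡ 1 − 2 = -1 (mod 11).
    Reduce coefficients mod 11: 4·t ≡ 10 (mod 11).
    The inverse of 4 mod 11 is 3 (since 4·3 = 12 = 1·11 + 1), so t ≡ 3·10 = 30 ≡ 8 (mod 11).
    Then x = 2 + 4·8 = 34, valid modulo lcm(4, 11) = 44: x ≡ 34 (mod 44).
  Combine with x ≡ 0 (mod 7): since gcd(44, 7) = 1, we get a unique residue mod 308.
    Write x = 34 + 44·t and substitute into x ≡ 0 (mod 7): 44·t ≡ 0 − 34 = -34 (mod 7).
    Reduce coefficients mod 7: 2·t ≡ 1 (mod 7).
    The inverse of 2 mod 7 is 4 (since 2·4 = 8 = 1·7 + 1), so t ≡ 4·1 = 4 ≡ 4 (mod 7).
    Then x = 34 + 44·4 = 210, valid modulo lcm(44, 7) = 308: x ≡ 210 (mod 308).
Verify: 210 mod 4 = 2 ✓, 210 mod 11 = 1 ✓, 210 mod 7 = 0 ✓.

x ≡ 210 (mod 308).


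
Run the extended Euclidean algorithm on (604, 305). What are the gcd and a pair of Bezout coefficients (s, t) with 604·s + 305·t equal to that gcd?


Euclidean algorithm on (604, 305) — divide until remainder is 0:
  604 = 1 · 305 + 299
  305 = 1 · 299 + 6
  299 = 49 · 6 + 5
  6 = 1 · 5 + 1
  5 = 5 · 1 + 0
gcd(604, 305) = 1.
Track Bezout coefficients alongside the remainders: start with r₀ = 604 = a·1 + b·0 (s = 1, t = 0) and r₁ = 305 = a·0 + b·1 (s = 0, t = 1); each new remainder r_{k+1} = r_{k-1} − q_k·r_k inherits s_{k+1} = s_{k-1} − q_k·s_k, t_{k+1} = t_{k-1} − q_k·t_k, so r_k = a·s_k + b·t_k at every step:
  q = 1: r = 299, s = 1 − 1·0 = 1, t = 0 − 1·1 = -1  (check: 604·1 + 305·(-1) = 299)
  q = 1: r = 6, s = 0 − 1·1 = -1, t = 1 − 1·(-1) = 2  (check: 604·(-1) + 305·2 = 6)
  q = 49: r = 5, s = 1 − 49·(-1) = 50, t = -1 − 49·2 = -99  (check: 604·50 + 305·(-99) = 5)
  q = 1: r = 1, s = -1 − 1·50 = -51, t = 2 − 1·(-99) = 101  (check: 604·(-51) + 305·101 = 1)
The row with r = 1 (the gcd) gives the Bezout coefficients s = -51, t = 101.
Result: 604 · (-51) + 305 · (101) = 1.

gcd(604, 305) = 1; s = -51, t = 101 (check: 604·(-51) + 305·101 = 1).


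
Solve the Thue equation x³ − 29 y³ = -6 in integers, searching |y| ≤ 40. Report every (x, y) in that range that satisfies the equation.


The equation is x³ - 29y³ = -6. For fixed y, x³ = 29·y³ − 6, so a solution requires the RHS to be a perfect cube.
Strategy: iterate y from -40 to 40, compute RHS = 29·y³ − 6, and check whether it is a (positive or negative) perfect cube.
Check small values of y:
  y = 0: RHS = -6 is not a perfect cube.
  y = 1: RHS = 23 is not a perfect cube.
  y = -1: RHS = -35 is not a perfect cube.
  y = 2: RHS = 226 is not a perfect cube.
  y = -2: RHS = -238 is not a perfect cube.
  y = 3: RHS = 777 is not a perfect cube.
  y = -3: RHS = -789 is not a perfect cube.
Continuing the search up to |y| = 40 finds no solutions either.
No (x, y) in the scanned range satisfies the equation.

No integer solutions with |y| ≤ 40.


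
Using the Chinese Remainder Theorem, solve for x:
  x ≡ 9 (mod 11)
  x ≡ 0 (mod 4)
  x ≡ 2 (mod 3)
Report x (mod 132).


Moduli 11, 4, 3 are pairwise coprime; by CRT there is a unique solution modulo M = 11 · 4 · 3 = 132.
Solve pairwise, accumulating the modulus:
  Start with x ≡ 9 (mod 11).
  Combine with x ≡ 0 (mod 4): since gcd(11, 4) = 1, we get a unique residue mod 44.
    Write x = 9 + 11·t and substitute into x ≡ 0 (mod 4): 11·t ≡ 0 − 9 = -9 (mod 4).
    Reduce coefficients mod 4: 3·t ≡ 3 (mod 4).
    The inverse of 3 mod 4 is 3 (since 3·3 = 9 = 2·4 + 1), so t ≡ 3·3 = 9 ≡ 1 (mod 4).
    Then x = 9 + 11·1 = 20, valid modulo lcm(11, 4) = 44: x ≡ 20 (mod 44).
  Combine with x ≡ 2 (mod 3): since gcd(44, 3) = 1, we get a unique residue mod 132.
    Write x = 20 + 44·t and substitute into x ≡ 2 (mod 3): 44·t ≡ 2 − 20 = -18 (mod 3).
    Reduce coefficients mod 3: 2·t ≡ 0 (mod 3).
    The inverse of 2 mod 3 is 2 (since 2·2 = 4 = 1·3 + 1), so t ≡ 2·0 = 0 ≡ 0 (mod 3).
    Then x = 20 + 44·0 = 20, valid modulo lcm(44, 3) = 132: x ≡ 20 (mod 132).
Verify: 20 mod 11 = 9 ✓, 20 mod 4 = 0 ✓, 20 mod 3 = 2 ✓.

x ≡ 20 (mod 132).


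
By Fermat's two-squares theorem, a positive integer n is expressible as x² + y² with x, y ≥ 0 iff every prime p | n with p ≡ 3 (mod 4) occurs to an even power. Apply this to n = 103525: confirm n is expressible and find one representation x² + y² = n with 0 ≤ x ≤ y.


Step 1: Factor n = 103525 = 5^2 · 41 · 101.
Step 2: Check the mod-4 condition on each prime factor: 5 ≡ 1 (mod 4), exponent 2; 41 ≡ 1 (mod 4), exponent 1; 101 ≡ 1 (mod 4), exponent 1.
All primes ≡ 3 (mod 4) appear to even exponent (or don't appear), so by the two-squares theorem n IS expressible as a sum of two squares.
Step 3: Build a representation. Group n = k² · m with k = 5 and m = 41 · 101 = 4141 (a product of primes ≡ 1 (mod 4)); a representation of m scales to one of n via (k·x)² + (k·y)² = k²(x² + y²). Each prime p ≡ 1 (mod 4) is itself a sum of two squares; find a² by testing p − a² for a perfect square:
  41: 41 − 1² = 40, 41 − 2² = 37, 41 − 3² = 32, 41 − 4² = 25 = 5² ⇒ 41 = 4² + 5².
  101: 101 − 1² = 100 = 10² ⇒ 101 = 1² + 10².
  Combine using the Brahmagupta–Fibonacci identity (a² + b²)(c² + d²) = (ac − bd)² + (ad + bc)² = (ac + bd)² + (ad − bc)²:
  41 · 101 = 4141: from (4² + 5²)(1² + 10²), take (4·1 − 5·10, 4·10 + 5·1) = (4 − 50, 40 + 5) = (-46, 45); dropping signs (only squares matter) gives (46, 45); check 46² + 45² = 2116 + 2025 = 4141 ✓.
  Scale by k = 5: (5·46, 5·45) = (230, 225).
Step 4: Order so x ≤ y and verify: 225² + 230² = 50625 + 52900 = 103525 = n. ✓

n = 103525 = 225² + 230² (one valid representation with x ≤ y).


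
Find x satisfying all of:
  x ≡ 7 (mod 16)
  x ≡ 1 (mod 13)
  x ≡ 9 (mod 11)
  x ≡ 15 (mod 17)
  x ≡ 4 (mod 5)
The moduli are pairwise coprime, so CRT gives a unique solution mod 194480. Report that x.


Product of moduli M = 16 · 13 · 11 · 17 · 5 = 194480.
Merge one congruence at a time:
  Start: x ≡ 7 (mod 16).
  Combine with x ≡ 1 (mod 13); new modulus lcm = 208.
    Write x = 7 + 16·t and substitute into x ≡ 1 (mod 13): 16·t ≡ 1 − 7 = -6 (mod 13).
    Reduce coefficients mod 13: 3·t ≡ 7 (mod 13).
    The inverse of 3 mod 13 is 9 (since 3·9 = 27 = 2·13 + 1), so t ≡ 9·7 = 63 ≡ 11 (mod 13).
    Then x = 7 + 16·11 = 183, valid modulo lcm(16, 13) = 208: x ≡ 183 (mod 208).
  Combine with x ≡ 9 (mod 11); new modulus lcm = 2288.
    Write x = 183 + 208·t and substitute into x ≡ 9 (mod 11): 208·t ≡ 9 − 183 = -174 (mod 11).
    Reduce coefficients mod 11: 10·t ≡ 2 (mod 11).
    The inverse of 10 mod 11 is 10 (since 10·10 = 100 = 9·11 + 1), so t ≡ 10·2 = 20 ≡ 9 (mod 11).
    Then x = 183 + 208·9 = 2055, valid modulo lcm(208, 11) = 2288: x ≡ 2055 (mod 2288).
  Combine with x ≡ 15 (mod 17); new modulus lcm = 38896.
    Write x = 2055 + 2288·t and substitute into x ≡ 15 (mod 17): 2288·t ≡ 15 − 2055 = -2040 (mod 17).
    Reduce coefficients mod 17: 10·t ≡ 0 (mod 17).
    The inverse of 10 mod 17 is 12 (since 10·12 = 120 = 7·17 + 1), so t ≡ 12·0 = 0 ≡ 0 (mod 17).
    Then x = 2055 + 2288·0 = 2055, valid modulo lcm(2288, 17) = 38896: x ≡ 2055 (mod 38896).
  Combine with x ≡ 4 (mod 5); new modulus lcm = 194480.
    Write x = 2055 + 38896·t and substitute into x ≡ 4 (mod 5): 38896·t ≡ 4 − 2055 = -2051 (mod 5).
    Reduce coefficients mod 5: 1·t ≡ 4 (mod 5).
    So t ≡ 4 (mod 5).
    Then x = 2055 + 38896·4 = 157639, valid modulo lcm(38896, 5) = 194480: x ≡ 157639 (mod 194480).
Verify against each original: 157639 mod 16 = 7, 157639 mod 13 = 1, 157639 mod 11 = 9, 157639 mod 17 = 15, 157639 mod 5 = 4.

x ≡ 157639 (mod 194480).


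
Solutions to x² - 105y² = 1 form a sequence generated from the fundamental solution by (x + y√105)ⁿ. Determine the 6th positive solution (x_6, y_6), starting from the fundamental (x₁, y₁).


Step 1: Find the fundamental solution (x₁, y₁) of x² - 105y² = 1.
  Expand √105 as a continued fraction. a₀ = ⌊√105⌋ = 10; iterate m_{k+1} = d_k·a_k − m_k, d_{k+1} = (105 − m_{k+1}²)/d_k, a_{k+1} = ⌊(a₀ + m_{k+1})/d_{k+1}⌋ (starting m₀ = 0, d₀ = 1), with convergents p_k = a_k·p_{k-1} + p_{k-2}, q_k = a_k·q_{k-1} + q_{k-2} (p₋₁ = 1, q₋₁ = 0):
  k = 0: a₀ = 10; p₀/q₀ = 10/1; p₀² − 105·q₀² = 100 − 105 = -5.
  k = 1: m = 10, d = 5, a = ⌊(10 + 10)/5⌋ = 4; p/q = (4·10 + 1)/(4·1 + 0) = 41/4; p² − 105·q² = 1681 − 1680 = 1.
  The first convergent with p² − 105·q² = 1 gives the fundamental solution (x₁, y₁) = (41, 4).
Step 2: Apply the recurrence (x_{n+1}, y_{n+1}) = (x₁x_n + 105y₁y_n, x₁y_n + y₁x_n) repeatedly.
  From (x_1, y_1) = (41, 4): x_2 = 41·41 + 105·4·4 = 3361; y_2 = 41·4 + 4·41 = 328.
  From (x_2, y_2) = (3361, 328): x_3 = 41·3361 + 105·4·328 = 275561; y_3 = 41·328 + 4·3361 = 26892.
  From (x_3, y_3) = (275561, 26892): x_4 = 41·275561 + 105·4·26892 = 22592641; y_4 = 41·26892 + 4·275561 = 2204816.
  From (x_4, y_4) = (22592641, 2204816): x_5 = 41·22592641 + 105·4·2204816 = 1852321001; y_5 = 41·2204816 + 4·22592641 = 180768020.
  From (x_5, y_5) = (1852321001, 180768020): x_6 = 41·1852321001 + 105·4·180768020 = 151867729441; y_6 = 41·180768020 + 4·1852321001 = 14820772824.
Step 3: Verify x_6² - 105·y_6² = 23063807245564778172481 - 23063807245564778172480 = 1 (should be 1). ✓

(x_1, y_1) = (41, 4); (x_6, y_6) = (151867729441, 14820772824).


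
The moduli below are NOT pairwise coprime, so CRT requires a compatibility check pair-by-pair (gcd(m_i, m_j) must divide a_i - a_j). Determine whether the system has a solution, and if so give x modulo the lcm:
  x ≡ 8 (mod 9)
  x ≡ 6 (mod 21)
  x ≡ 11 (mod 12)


Moduli 9, 21, 12 are not pairwise coprime, so CRT works modulo lcm(m_i) when all pairwise compatibility conditions hold.
Pairwise compatibility: gcd(m_i, m_j) must divide a_i - a_j for every pair.
Merge one congruence at a time:
  Start: x ≡ 8 (mod 9).
  Combine with x ≡ 6 (mod 21): gcd(9, 21) = 3, and 6 - 8 = -2 is NOT divisible by 3.
    ⇒ system is inconsistent (no integer solution).

No solution (the system is inconsistent).


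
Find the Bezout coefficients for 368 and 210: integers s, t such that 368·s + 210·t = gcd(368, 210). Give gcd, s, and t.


Euclidean algorithm on (368, 210) — divide until remainder is 0:
  368 = 1 · 210 + 158
  210 = 1 · 158 + 52
  158 = 3 · 52 + 2
  52 = 26 · 2 + 0
gcd(368, 210) = 2.
Track Bezout coefficients alongside the remainders: start with r₀ = 368 = a·1 + b·0 (s = 1, t = 0) and r₁ = 210 = a·0 + b·1 (s = 0, t = 1); each new remainder r_{k+1} = r_{k-1} − q_k·r_k inherits s_{k+1} = s_{k-1} − q_k·s_k, t_{k+1} = t_{k-1} − q_k·t_k, so r_k = a·s_k + b·t_k at every step:
  q = 1: r = 158, s = 1 − 1·0 = 1, t = 0 − 1·1 = -1  (check: 368·1 + 210·(-1) = 158)
  q = 1: r = 52, s = 0 − 1·1 = -1, t = 1 − 1·(-1) = 2  (check: 368·(-1) + 210·2 = 52)
  q = 3: r = 2, s = 1 − 3·(-1) = 4, t = -1 − 3·2 = -7  (check: 368·4 + 210·(-7) = 2)
The row with r = 2 (the gcd) gives the Bezout coefficients s = 4, t = -7.
Result: 368 · (4) + 210 · (-7) = 2.

gcd(368, 210) = 2; s = 4, t = -7 (check: 368·4 + 210·(-7) = 2).


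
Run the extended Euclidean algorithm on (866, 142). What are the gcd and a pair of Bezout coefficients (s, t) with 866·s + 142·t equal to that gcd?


Euclidean algorithm on (866, 142) — divide until remainder is 0:
  866 = 6 · 142 + 14
  142 = 10 · 14 + 2
  14 = 7 · 2 + 0
gcd(866, 142) = 2.
Track Bezout coefficients alongside the remainders: start with r₀ = 866 = a·1 + b·0 (s = 1, t = 0) and r₁ = 142 = a·0 + b·1 (s = 0, t = 1); each new remainder r_{k+1} = r_{k-1} − q_k·r_k inherits s_{k+1} = s_{k-1} − q_k·s_k, t_{k+1} = t_{k-1} − q_k·t_k, so r_k = a·s_k + b·t_k at every step:
  q = 6: r = 14, s = 1 − 6·0 = 1, t = 0 − 6·1 = -6  (check: 866·1 + 142·(-6) = 14)
  q = 10: r = 2, s = 0 − 10·1 = -10, t = 1 − 10·(-6) = 61  (check: 866·(-10) + 142·61 = 2)
The row with r = 2 (the gcd) gives the Bezout coefficients s = -10, t = 61.
Result: 866 · (-10) + 142 · (61) = 2.

gcd(866, 142) = 2; s = -10, t = 61 (check: 866·(-10) + 142·61 = 2).


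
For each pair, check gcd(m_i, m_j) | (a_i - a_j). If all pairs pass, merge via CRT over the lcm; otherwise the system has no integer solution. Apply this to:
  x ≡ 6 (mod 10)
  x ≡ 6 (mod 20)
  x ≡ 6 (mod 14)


Moduli 10, 20, 14 are not pairwise coprime, so CRT works modulo lcm(m_i) when all pairwise compatibility conditions hold.
Pairwise compatibility: gcd(m_i, m_j) must divide a_i - a_j for every pair.
Merge one congruence at a time:
  Start: x ≡ 6 (mod 10).
  Combine with x ≡ 6 (mod 20): gcd(10, 20) = 10; 6 - 6 = 0, which IS divisible by 10, so compatible.
    Write x = 6 + 10·t and substitute into x ≡ 6 (mod 20): 10·t ≡ 6 − 6 = 0 (mod 20).
    Divide the congruence (and modulus) by g = 10: 1·t ≡ 0 (mod 2).
    So t ≡ 0 (mod 2).
    Then x = 6 + 10·0 = 6, valid modulo lcm(10, 20) = 20: x ≡ 6 (mod 20).
  Combine with x ≡ 6 (mod 14): gcd(20, 14) = 2; 6 - 6 = 0, which IS divisible by 2, so compatible.
    Write x = 6 + 20·t and substitute into x ≡ 6 (mod 14): 20·t ≡ 6 − 6 = 0 (mod 14).
    Divide the congruence (and modulus) by g = 2: 10·t ≡ 0 (mod 7).
    Reduce coefficients mod 7: 3·t ≡ 0 (mod 7).
    The inverse of 3 mod 7 is 5 (since 3·5 = 15 = 2·7 + 1), so t ≡ 5·0 = 0 ≡ 0 (mod 7).
    Then x = 6 + 20·0 = 6, valid modulo lcm(20, 14) = 140: x ≡ 6 (mod 140).
Verify: 6 mod 10 = 6, 6 mod 20 = 6, 6 mod 14 = 6.

x ≡ 6 (mod 140).


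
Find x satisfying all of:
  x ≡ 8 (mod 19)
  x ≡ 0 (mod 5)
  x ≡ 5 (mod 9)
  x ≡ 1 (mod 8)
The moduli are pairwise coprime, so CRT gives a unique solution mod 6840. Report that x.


Product of moduli M = 19 · 5 · 9 · 8 = 6840.
Merge one congruence at a time:
  Start: x ≡ 8 (mod 19).
  Combine with x ≡ 0 (mod 5); new modulus lcm = 95.
    Write x = 8 + 19·t and substitute into x ≡ 0 (mod 5): 19·t ≡ 0 − 8 = -8 (mod 5).
    Reduce coefficients mod 5: 4·t ≡ 2 (mod 5).
    The inverse of 4 mod 5 is 4 (since 4·4 = 16 = 3·5 + 1), so t ≡ 4·2 = 8 ≡ 3 (mod 5).
    Then x = 8 + 19·3 = 65, valid modulo lcm(19, 5) = 95: x ≡ 65 (mod 95).
  Combine with x ≡ 5 (mod 9); new modulus lcm = 855.
    Write x = 65 + 95·t and substitute into x ≡ 5 (mod 9): 95·t ≡ 5 − 65 = -60 (mod 9).
    Reduce coefficients mod 9: 5·t ≡ 3 (mod 9).
    The inverse of 5 mod 9 is 2 (since 5·2 = 10 = 1·9 + 1), so t ≡ 2·3 = 6 ≡ 6 (mod 9).
    Then x = 65 + 95·6 = 635, valid modulo lcm(95, 9) = 855: x ≡ 635 (mod 855).
  Combine with x ≡ 1 (mod 8); new modulus lcm = 6840.
    Write x = 635 + 855·t and substitute into x ≡ 1 (mod 8): 855·t ≡ 1 − 635 = -634 (mod 8).
    Reduce coefficients mod 8: 7·t ≡ 6 (mod 8).
    The inverse of 7 mod 8 is 7 (since 7·7 = 49 = 6·8 + 1), so t ≡ 7·6 = 42 ≡ 2 (mod 8).
    Then x = 635 + 855·2 = 2345, valid modulo lcm(855, 8) = 6840: x ≡ 2345 (mod 6840).
Verify against each original: 2345 mod 19 = 8, 2345 mod 5 = 0, 2345 mod 9 = 5, 2345 mod 8 = 1.

x ≡ 2345 (mod 6840).


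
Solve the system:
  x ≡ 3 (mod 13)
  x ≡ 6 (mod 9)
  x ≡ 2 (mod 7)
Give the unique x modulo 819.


Moduli 13, 9, 7 are pairwise coprime; by CRT there is a unique solution modulo M = 13 · 9 · 7 = 819.
Solve pairwise, accumulating the modulus:
  Start with x ≡ 3 (mod 13).
  Combine with x ≡ 6 (mod 9): since gcd(13, 9) = 1, we get a unique residue mod 117.
    Write x = 3 + 13·t and substitute into x ≡ 6 (mod 9): 13·t ≡ 6 − 3 = 3 (mod 9).
    Reduce coefficients mod 9: 4·t ≡ 3 (mod 9).
    The inverse of 4 mod 9 is 7 (since 4·7 = 28 = 3·9 + 1), so t ≡ 7·3 = 21 ≡ 3 (mod 9).
    Then x = 3 + 13·3 = 42, valid modulo lcm(13, 9) = 117: x ≡ 42 (mod 117).
  Combine with x ≡ 2 (mod 7): since gcd(117, 7) = 1, we get a unique residue mod 819.
    Write x = 42 + 117·t and substitute into x ≡ 2 (mod 7): 117·t ≡ 2 − 42 = -40 (mod 7).
    Reduce coefficients mod 7: 5·t ≡ 2 (mod 7).
    The inverse of 5 mod 7 is 3 (since 5·3 = 15 = 2·7 + 1), so t ≡ 3·2 = 6 ≡ 6 (mod 7).
    Then x = 42 + 117·6 = 744, valid modulo lcm(117, 7) = 819: x ≡ 744 (mod 819).
Verify: 744 mod 13 = 3 ✓, 744 mod 9 = 6 ✓, 744 mod 7 = 2 ✓.

x ≡ 744 (mod 819).


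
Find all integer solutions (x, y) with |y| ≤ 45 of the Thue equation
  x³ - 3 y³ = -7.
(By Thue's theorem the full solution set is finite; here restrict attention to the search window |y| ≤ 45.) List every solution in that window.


The equation is x³ - 3y³ = -7. For fixed y, x³ = 3·y³ − 7, so a solution requires the RHS to be a perfect cube.
Strategy: iterate y from -45 to 45, compute RHS = 3·y³ − 7, and check whether it is a (positive or negative) perfect cube.
Check small values of y:
  y = 0: RHS = -7 is not a perfect cube.
  y = 1: RHS = -4 is not a perfect cube.
  y = -1: RHS = -10 is not a perfect cube.
  y = 2: RHS = 17 is not a perfect cube.
  y = -2: RHS = -31 is not a perfect cube.
  y = 3: RHS = 74 is not a perfect cube.
  y = -3: RHS = -88 is not a perfect cube.
Continuing the search up to |y| = 45 finds no solutions either.
No (x, y) in the scanned range satisfies the equation.

No integer solutions with |y| ≤ 45.


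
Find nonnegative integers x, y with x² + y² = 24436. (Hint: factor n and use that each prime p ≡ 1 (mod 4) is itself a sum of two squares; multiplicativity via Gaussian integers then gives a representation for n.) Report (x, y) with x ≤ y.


Step 1: Factor n = 24436 = 2^2 · 41 · 149.
Step 2: Check the mod-4 condition on each prime factor: 2 = 2 (special); 41 ≡ 1 (mod 4), exponent 1; 149 ≡ 1 (mod 4), exponent 1.
All primes ≡ 3 (mod 4) appear to even exponent (or don't appear), so by the two-squares theorem n IS expressible as a sum of two squares.
Step 3: Build a representation. Group n = k² · m with k = 2 and m = 41 · 149 = 6109 (a product of primes ≡ 1 (mod 4)); a representation of m scales to one of n via (k·x)² + (k·y)² = k²(x² + y²). Each prime p ≡ 1 (mod 4) is itself a sum of two squares; find a² by testing p − a² for a perfect square:
  41: 41 − 1² = 40, 41 − 2² = 37, 41 − 3² = 32, 41 − 4² = 25 = 5² ⇒ 41 = 4² + 5².
  149: 149 − 1² = 148, 149 − 2² = 145, 149 − 3² = 140, 149 − 4² = 133, 149 − 5² = 124, 149 − 6² = 113, 149 − 7² = 100 = 10² ⇒ 149 = 7² + 10².
  Combine using the Brahmagupta–Fibonacci identity (a² + b²)(c² + d²) = (ac − bd)² + (ad + bc)² = (ac + bd)² + (ad − bc)²:
  41 · 149 = 6109: from (4² + 5²)(7² + 10²), take (4·7 − 5·10, 4·10 + 5·7) = (28 − 50, 40 + 35) = (-22, 75); dropping signs (only squares matter) gives (22, 75); check 22² + 75² = 484 + 5625 = 6109 ✓.
  Scale by k = 2: (2·22, 2·75) = (44, 150).
Step 4: Order so x ≤ y and verify: 44² + 150² = 1936 + 22500 = 24436 = n. ✓

n = 24436 = 44² + 150² (one valid representation with x ≤ y).
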